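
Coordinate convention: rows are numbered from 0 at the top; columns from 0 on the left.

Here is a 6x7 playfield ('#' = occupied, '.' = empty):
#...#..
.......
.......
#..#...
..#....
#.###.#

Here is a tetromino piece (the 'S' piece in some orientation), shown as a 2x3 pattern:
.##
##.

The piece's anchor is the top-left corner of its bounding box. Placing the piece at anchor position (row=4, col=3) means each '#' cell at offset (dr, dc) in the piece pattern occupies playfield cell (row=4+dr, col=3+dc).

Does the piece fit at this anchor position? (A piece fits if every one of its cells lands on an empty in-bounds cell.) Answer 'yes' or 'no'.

Check each piece cell at anchor (4, 3):
  offset (0,1) -> (4,4): empty -> OK
  offset (0,2) -> (4,5): empty -> OK
  offset (1,0) -> (5,3): occupied ('#') -> FAIL
  offset (1,1) -> (5,4): occupied ('#') -> FAIL
All cells valid: no

Answer: no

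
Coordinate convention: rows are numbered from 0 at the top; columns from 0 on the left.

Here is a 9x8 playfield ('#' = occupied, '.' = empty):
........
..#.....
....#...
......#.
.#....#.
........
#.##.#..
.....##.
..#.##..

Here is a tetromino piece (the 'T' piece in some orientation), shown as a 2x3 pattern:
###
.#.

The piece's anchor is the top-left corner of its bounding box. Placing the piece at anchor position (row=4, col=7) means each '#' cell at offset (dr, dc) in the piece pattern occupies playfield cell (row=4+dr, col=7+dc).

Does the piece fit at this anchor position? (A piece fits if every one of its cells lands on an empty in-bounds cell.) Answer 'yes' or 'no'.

Answer: no

Derivation:
Check each piece cell at anchor (4, 7):
  offset (0,0) -> (4,7): empty -> OK
  offset (0,1) -> (4,8): out of bounds -> FAIL
  offset (0,2) -> (4,9): out of bounds -> FAIL
  offset (1,1) -> (5,8): out of bounds -> FAIL
All cells valid: no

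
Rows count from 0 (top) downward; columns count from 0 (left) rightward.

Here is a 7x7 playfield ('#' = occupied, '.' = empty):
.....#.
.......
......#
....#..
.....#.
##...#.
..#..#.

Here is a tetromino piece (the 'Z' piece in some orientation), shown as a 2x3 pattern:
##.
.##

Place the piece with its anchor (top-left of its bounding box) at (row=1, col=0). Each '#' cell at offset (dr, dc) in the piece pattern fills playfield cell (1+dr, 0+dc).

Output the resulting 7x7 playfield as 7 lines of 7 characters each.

Fill (1+0,0+0) = (1,0)
Fill (1+0,0+1) = (1,1)
Fill (1+1,0+1) = (2,1)
Fill (1+1,0+2) = (2,2)

Answer: .....#.
##.....
.##...#
....#..
.....#.
##...#.
..#..#.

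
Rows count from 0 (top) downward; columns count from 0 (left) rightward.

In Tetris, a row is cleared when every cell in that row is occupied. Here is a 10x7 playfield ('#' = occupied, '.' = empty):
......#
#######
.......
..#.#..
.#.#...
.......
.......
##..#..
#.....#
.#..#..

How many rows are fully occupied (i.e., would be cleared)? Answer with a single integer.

Answer: 1

Derivation:
Check each row:
  row 0: 6 empty cells -> not full
  row 1: 0 empty cells -> FULL (clear)
  row 2: 7 empty cells -> not full
  row 3: 5 empty cells -> not full
  row 4: 5 empty cells -> not full
  row 5: 7 empty cells -> not full
  row 6: 7 empty cells -> not full
  row 7: 4 empty cells -> not full
  row 8: 5 empty cells -> not full
  row 9: 5 empty cells -> not full
Total rows cleared: 1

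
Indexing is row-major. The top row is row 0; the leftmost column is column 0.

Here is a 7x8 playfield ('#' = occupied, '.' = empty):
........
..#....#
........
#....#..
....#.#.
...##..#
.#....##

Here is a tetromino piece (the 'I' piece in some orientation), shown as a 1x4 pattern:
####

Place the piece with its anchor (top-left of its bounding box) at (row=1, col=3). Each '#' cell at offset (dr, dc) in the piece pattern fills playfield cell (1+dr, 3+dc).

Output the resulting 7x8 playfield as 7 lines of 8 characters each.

Fill (1+0,3+0) = (1,3)
Fill (1+0,3+1) = (1,4)
Fill (1+0,3+2) = (1,5)
Fill (1+0,3+3) = (1,6)

Answer: ........
..######
........
#....#..
....#.#.
...##..#
.#....##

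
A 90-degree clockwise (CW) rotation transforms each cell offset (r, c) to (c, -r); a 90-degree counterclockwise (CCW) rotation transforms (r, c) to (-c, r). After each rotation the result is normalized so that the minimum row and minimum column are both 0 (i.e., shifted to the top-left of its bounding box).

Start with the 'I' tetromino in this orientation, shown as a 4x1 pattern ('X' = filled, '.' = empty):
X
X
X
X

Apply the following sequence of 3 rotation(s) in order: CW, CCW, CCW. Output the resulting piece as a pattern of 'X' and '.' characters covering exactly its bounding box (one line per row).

Start:
X
X
X
X
After rotation 1 (CW):
XXXX
After rotation 2 (CCW):
X
X
X
X
After rotation 3 (CCW):
XXXX

Answer: XXXX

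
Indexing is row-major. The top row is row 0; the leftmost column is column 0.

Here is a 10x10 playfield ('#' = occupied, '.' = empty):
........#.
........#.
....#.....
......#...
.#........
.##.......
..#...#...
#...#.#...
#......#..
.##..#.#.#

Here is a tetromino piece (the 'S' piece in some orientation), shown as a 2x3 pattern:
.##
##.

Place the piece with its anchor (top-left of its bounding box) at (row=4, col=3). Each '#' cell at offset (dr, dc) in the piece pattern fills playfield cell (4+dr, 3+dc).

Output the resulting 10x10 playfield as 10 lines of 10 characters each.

Fill (4+0,3+1) = (4,4)
Fill (4+0,3+2) = (4,5)
Fill (4+1,3+0) = (5,3)
Fill (4+1,3+1) = (5,4)

Answer: ........#.
........#.
....#.....
......#...
.#..##....
.####.....
..#...#...
#...#.#...
#......#..
.##..#.#.#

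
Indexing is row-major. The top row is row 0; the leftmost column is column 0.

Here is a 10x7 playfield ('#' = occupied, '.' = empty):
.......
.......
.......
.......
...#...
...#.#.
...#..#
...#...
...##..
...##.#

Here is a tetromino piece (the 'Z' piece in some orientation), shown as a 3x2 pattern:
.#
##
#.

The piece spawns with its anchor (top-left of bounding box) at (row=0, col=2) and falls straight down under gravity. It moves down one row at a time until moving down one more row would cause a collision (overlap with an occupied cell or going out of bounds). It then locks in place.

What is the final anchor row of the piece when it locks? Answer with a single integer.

Answer: 2

Derivation:
Spawn at (row=0, col=2). Try each row:
  row 0: fits
  row 1: fits
  row 2: fits
  row 3: blocked -> lock at row 2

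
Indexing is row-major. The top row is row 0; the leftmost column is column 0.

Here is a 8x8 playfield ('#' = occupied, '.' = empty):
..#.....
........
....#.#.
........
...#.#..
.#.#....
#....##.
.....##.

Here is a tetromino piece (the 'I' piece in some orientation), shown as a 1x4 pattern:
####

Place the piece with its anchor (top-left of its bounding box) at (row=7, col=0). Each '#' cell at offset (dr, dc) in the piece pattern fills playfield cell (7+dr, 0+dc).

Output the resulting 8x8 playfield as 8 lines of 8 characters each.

Fill (7+0,0+0) = (7,0)
Fill (7+0,0+1) = (7,1)
Fill (7+0,0+2) = (7,2)
Fill (7+0,0+3) = (7,3)

Answer: ..#.....
........
....#.#.
........
...#.#..
.#.#....
#....##.
####.##.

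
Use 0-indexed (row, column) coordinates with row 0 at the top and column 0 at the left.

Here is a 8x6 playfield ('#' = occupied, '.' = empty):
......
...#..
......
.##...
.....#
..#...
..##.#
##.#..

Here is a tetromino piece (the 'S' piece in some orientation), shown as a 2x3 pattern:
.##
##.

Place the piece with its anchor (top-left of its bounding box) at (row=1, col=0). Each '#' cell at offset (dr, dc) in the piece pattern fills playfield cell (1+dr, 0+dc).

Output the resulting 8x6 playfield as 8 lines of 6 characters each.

Answer: ......
.###..
##....
.##...
.....#
..#...
..##.#
##.#..

Derivation:
Fill (1+0,0+1) = (1,1)
Fill (1+0,0+2) = (1,2)
Fill (1+1,0+0) = (2,0)
Fill (1+1,0+1) = (2,1)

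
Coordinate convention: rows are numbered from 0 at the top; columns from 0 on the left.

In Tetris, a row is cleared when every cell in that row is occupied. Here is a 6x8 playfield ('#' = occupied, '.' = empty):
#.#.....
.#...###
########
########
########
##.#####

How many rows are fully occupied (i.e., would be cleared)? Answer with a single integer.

Check each row:
  row 0: 6 empty cells -> not full
  row 1: 4 empty cells -> not full
  row 2: 0 empty cells -> FULL (clear)
  row 3: 0 empty cells -> FULL (clear)
  row 4: 0 empty cells -> FULL (clear)
  row 5: 1 empty cell -> not full
Total rows cleared: 3

Answer: 3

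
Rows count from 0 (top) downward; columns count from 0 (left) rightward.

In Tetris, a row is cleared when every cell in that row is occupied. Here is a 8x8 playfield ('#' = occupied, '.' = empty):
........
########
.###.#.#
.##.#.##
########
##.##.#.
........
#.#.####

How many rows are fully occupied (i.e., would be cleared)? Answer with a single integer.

Check each row:
  row 0: 8 empty cells -> not full
  row 1: 0 empty cells -> FULL (clear)
  row 2: 3 empty cells -> not full
  row 3: 3 empty cells -> not full
  row 4: 0 empty cells -> FULL (clear)
  row 5: 3 empty cells -> not full
  row 6: 8 empty cells -> not full
  row 7: 2 empty cells -> not full
Total rows cleared: 2

Answer: 2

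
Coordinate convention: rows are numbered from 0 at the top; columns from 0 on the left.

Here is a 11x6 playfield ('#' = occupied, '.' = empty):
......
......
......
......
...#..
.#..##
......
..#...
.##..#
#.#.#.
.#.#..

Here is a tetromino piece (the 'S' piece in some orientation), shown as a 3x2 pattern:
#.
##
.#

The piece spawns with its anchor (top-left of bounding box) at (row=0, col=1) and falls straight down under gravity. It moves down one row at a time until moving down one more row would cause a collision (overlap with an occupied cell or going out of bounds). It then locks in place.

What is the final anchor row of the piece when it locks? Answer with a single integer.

Answer: 3

Derivation:
Spawn at (row=0, col=1). Try each row:
  row 0: fits
  row 1: fits
  row 2: fits
  row 3: fits
  row 4: blocked -> lock at row 3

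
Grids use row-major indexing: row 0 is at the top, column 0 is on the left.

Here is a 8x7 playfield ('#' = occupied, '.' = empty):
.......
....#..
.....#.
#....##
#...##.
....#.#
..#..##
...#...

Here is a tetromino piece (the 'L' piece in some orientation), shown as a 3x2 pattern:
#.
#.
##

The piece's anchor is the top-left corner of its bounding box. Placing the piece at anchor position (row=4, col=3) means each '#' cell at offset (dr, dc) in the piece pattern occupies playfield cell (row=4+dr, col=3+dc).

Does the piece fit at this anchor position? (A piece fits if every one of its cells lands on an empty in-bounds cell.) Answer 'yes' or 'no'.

Answer: yes

Derivation:
Check each piece cell at anchor (4, 3):
  offset (0,0) -> (4,3): empty -> OK
  offset (1,0) -> (5,3): empty -> OK
  offset (2,0) -> (6,3): empty -> OK
  offset (2,1) -> (6,4): empty -> OK
All cells valid: yes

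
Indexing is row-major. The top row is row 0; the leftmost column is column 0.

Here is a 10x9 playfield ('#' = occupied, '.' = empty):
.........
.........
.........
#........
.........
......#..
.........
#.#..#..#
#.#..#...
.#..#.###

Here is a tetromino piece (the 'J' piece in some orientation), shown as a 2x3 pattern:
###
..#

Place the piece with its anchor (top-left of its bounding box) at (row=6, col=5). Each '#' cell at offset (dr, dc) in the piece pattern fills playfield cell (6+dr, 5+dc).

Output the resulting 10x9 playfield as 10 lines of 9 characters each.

Answer: .........
.........
.........
#........
.........
......#..
.....###.
#.#..#.##
#.#..#...
.#..#.###

Derivation:
Fill (6+0,5+0) = (6,5)
Fill (6+0,5+1) = (6,6)
Fill (6+0,5+2) = (6,7)
Fill (6+1,5+2) = (7,7)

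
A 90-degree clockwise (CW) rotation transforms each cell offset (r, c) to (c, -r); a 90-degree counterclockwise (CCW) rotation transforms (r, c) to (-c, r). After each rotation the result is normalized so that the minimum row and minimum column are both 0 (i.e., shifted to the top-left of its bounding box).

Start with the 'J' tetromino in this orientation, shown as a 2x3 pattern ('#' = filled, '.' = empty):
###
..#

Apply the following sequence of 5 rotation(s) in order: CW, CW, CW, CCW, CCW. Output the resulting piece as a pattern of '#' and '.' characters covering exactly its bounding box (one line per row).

Answer: .#
.#
##

Derivation:
Start:
###
..#
After rotation 1 (CW):
.#
.#
##
After rotation 2 (CW):
#..
###
After rotation 3 (CW):
##
#.
#.
After rotation 4 (CCW):
#..
###
After rotation 5 (CCW):
.#
.#
##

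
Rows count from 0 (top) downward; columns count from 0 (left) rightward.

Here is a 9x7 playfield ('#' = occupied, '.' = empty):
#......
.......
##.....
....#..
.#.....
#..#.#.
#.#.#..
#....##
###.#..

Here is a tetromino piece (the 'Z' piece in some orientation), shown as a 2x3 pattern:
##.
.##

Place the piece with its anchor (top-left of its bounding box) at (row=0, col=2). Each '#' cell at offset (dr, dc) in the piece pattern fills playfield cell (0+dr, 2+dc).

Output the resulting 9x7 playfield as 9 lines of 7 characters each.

Answer: #.##...
...##..
##.....
....#..
.#.....
#..#.#.
#.#.#..
#....##
###.#..

Derivation:
Fill (0+0,2+0) = (0,2)
Fill (0+0,2+1) = (0,3)
Fill (0+1,2+1) = (1,3)
Fill (0+1,2+2) = (1,4)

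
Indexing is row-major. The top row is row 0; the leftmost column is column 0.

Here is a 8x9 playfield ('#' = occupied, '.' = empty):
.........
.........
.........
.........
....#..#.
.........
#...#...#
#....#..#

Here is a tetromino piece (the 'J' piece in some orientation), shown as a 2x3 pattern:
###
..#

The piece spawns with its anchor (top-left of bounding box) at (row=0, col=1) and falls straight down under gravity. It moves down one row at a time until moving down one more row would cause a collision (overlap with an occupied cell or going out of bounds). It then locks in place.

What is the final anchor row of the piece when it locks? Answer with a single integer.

Spawn at (row=0, col=1). Try each row:
  row 0: fits
  row 1: fits
  row 2: fits
  row 3: fits
  row 4: fits
  row 5: fits
  row 6: fits
  row 7: blocked -> lock at row 6

Answer: 6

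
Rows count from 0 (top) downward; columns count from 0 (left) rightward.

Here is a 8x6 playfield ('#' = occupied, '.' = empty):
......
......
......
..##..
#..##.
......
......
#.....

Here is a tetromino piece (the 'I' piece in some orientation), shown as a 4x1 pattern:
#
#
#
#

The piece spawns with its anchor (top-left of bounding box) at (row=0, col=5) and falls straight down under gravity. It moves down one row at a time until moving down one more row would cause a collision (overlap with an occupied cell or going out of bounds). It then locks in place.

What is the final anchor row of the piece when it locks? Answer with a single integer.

Spawn at (row=0, col=5). Try each row:
  row 0: fits
  row 1: fits
  row 2: fits
  row 3: fits
  row 4: fits
  row 5: blocked -> lock at row 4

Answer: 4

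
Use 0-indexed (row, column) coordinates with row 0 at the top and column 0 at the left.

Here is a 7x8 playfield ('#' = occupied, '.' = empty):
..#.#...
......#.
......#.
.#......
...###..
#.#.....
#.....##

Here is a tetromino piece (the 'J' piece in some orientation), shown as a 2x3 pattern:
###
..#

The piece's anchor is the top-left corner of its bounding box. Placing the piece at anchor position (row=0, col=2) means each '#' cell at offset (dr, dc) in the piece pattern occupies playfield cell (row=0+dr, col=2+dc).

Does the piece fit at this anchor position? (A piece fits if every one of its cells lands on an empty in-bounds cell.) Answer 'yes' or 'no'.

Answer: no

Derivation:
Check each piece cell at anchor (0, 2):
  offset (0,0) -> (0,2): occupied ('#') -> FAIL
  offset (0,1) -> (0,3): empty -> OK
  offset (0,2) -> (0,4): occupied ('#') -> FAIL
  offset (1,2) -> (1,4): empty -> OK
All cells valid: no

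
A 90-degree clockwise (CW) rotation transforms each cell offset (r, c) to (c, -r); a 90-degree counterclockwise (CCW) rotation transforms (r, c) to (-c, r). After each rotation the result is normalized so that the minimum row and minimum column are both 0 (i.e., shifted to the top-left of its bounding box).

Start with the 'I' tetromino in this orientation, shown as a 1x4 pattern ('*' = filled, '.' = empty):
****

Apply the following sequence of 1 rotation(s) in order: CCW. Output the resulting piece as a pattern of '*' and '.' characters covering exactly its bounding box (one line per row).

Answer: *
*
*
*

Derivation:
Start:
****
After rotation 1 (CCW):
*
*
*
*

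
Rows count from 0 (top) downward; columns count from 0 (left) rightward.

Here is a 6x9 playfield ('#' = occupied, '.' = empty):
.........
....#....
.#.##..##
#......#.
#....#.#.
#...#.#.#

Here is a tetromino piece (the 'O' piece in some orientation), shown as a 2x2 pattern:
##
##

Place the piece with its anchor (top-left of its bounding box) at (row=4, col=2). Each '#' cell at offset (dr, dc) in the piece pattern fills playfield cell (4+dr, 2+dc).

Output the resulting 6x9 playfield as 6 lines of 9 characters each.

Fill (4+0,2+0) = (4,2)
Fill (4+0,2+1) = (4,3)
Fill (4+1,2+0) = (5,2)
Fill (4+1,2+1) = (5,3)

Answer: .........
....#....
.#.##..##
#......#.
#.##.#.#.
#.###.#.#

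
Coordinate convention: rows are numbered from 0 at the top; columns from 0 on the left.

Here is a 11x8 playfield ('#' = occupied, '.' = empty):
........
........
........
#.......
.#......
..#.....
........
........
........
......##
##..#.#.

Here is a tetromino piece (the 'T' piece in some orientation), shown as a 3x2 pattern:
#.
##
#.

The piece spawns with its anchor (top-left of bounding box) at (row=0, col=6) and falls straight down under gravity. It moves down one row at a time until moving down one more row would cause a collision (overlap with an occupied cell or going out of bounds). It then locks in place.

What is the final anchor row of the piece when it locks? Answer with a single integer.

Spawn at (row=0, col=6). Try each row:
  row 0: fits
  row 1: fits
  row 2: fits
  row 3: fits
  row 4: fits
  row 5: fits
  row 6: fits
  row 7: blocked -> lock at row 6

Answer: 6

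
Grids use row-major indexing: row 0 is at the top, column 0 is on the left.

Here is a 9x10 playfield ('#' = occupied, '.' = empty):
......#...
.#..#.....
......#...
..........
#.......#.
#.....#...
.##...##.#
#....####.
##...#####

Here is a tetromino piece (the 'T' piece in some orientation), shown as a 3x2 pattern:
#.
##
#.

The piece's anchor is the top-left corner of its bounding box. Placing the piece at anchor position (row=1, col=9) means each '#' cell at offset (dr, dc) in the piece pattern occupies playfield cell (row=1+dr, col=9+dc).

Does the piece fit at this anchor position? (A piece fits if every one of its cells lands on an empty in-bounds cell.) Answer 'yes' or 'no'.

Answer: no

Derivation:
Check each piece cell at anchor (1, 9):
  offset (0,0) -> (1,9): empty -> OK
  offset (1,0) -> (2,9): empty -> OK
  offset (1,1) -> (2,10): out of bounds -> FAIL
  offset (2,0) -> (3,9): empty -> OK
All cells valid: no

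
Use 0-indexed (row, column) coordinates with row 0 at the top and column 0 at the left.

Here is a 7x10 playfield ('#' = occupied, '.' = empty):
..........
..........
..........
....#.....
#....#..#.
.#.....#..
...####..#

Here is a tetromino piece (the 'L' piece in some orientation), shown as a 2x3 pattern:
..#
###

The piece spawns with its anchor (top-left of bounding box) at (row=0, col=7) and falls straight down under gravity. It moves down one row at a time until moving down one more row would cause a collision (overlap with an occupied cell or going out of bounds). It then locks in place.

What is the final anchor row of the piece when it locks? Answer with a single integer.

Spawn at (row=0, col=7). Try each row:
  row 0: fits
  row 1: fits
  row 2: fits
  row 3: blocked -> lock at row 2

Answer: 2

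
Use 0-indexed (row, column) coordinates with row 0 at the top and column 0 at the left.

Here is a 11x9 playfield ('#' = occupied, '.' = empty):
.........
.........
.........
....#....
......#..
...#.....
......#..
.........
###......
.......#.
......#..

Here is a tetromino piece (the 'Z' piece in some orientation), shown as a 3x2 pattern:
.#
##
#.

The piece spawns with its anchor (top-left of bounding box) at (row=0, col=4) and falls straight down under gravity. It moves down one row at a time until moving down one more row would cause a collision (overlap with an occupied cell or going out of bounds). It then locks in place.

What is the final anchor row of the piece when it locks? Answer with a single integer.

Spawn at (row=0, col=4). Try each row:
  row 0: fits
  row 1: blocked -> lock at row 0

Answer: 0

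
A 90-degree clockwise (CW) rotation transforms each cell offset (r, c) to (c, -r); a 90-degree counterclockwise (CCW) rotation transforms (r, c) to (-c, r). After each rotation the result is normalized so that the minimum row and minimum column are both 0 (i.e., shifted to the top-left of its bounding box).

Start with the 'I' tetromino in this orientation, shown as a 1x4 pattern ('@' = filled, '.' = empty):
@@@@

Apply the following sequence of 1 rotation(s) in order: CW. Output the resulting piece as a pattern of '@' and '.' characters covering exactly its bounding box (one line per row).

Answer: @
@
@
@

Derivation:
Start:
@@@@
After rotation 1 (CW):
@
@
@
@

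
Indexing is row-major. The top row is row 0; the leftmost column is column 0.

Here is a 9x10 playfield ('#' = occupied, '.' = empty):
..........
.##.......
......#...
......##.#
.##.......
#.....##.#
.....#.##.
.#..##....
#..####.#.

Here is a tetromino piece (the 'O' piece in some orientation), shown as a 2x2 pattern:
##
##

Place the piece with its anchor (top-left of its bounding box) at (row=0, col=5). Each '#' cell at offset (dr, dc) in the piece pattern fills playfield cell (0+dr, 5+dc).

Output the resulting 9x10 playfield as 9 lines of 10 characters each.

Fill (0+0,5+0) = (0,5)
Fill (0+0,5+1) = (0,6)
Fill (0+1,5+0) = (1,5)
Fill (0+1,5+1) = (1,6)

Answer: .....##...
.##..##...
......#...
......##.#
.##.......
#.....##.#
.....#.##.
.#..##....
#..####.#.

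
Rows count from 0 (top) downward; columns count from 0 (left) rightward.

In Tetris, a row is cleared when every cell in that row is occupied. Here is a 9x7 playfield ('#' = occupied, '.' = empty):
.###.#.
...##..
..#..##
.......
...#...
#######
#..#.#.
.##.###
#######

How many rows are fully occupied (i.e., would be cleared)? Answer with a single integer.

Check each row:
  row 0: 3 empty cells -> not full
  row 1: 5 empty cells -> not full
  row 2: 4 empty cells -> not full
  row 3: 7 empty cells -> not full
  row 4: 6 empty cells -> not full
  row 5: 0 empty cells -> FULL (clear)
  row 6: 4 empty cells -> not full
  row 7: 2 empty cells -> not full
  row 8: 0 empty cells -> FULL (clear)
Total rows cleared: 2

Answer: 2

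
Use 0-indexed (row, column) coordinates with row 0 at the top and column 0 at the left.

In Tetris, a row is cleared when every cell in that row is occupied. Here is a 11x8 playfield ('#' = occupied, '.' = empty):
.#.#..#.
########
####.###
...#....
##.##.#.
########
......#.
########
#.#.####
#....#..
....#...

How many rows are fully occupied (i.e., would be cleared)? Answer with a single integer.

Answer: 3

Derivation:
Check each row:
  row 0: 5 empty cells -> not full
  row 1: 0 empty cells -> FULL (clear)
  row 2: 1 empty cell -> not full
  row 3: 7 empty cells -> not full
  row 4: 3 empty cells -> not full
  row 5: 0 empty cells -> FULL (clear)
  row 6: 7 empty cells -> not full
  row 7: 0 empty cells -> FULL (clear)
  row 8: 2 empty cells -> not full
  row 9: 6 empty cells -> not full
  row 10: 7 empty cells -> not full
Total rows cleared: 3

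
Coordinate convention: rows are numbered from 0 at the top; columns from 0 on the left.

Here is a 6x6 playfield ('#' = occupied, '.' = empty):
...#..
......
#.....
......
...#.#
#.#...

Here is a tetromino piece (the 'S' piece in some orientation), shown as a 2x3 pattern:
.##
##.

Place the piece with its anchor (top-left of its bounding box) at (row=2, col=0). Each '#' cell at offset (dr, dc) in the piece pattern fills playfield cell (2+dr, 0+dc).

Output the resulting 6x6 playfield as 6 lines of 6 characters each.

Answer: ...#..
......
###...
##....
...#.#
#.#...

Derivation:
Fill (2+0,0+1) = (2,1)
Fill (2+0,0+2) = (2,2)
Fill (2+1,0+0) = (3,0)
Fill (2+1,0+1) = (3,1)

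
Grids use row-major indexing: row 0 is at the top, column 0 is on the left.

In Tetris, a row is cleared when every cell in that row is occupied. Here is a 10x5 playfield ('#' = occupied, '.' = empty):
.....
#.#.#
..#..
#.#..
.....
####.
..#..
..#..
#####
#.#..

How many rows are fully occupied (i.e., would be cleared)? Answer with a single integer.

Answer: 1

Derivation:
Check each row:
  row 0: 5 empty cells -> not full
  row 1: 2 empty cells -> not full
  row 2: 4 empty cells -> not full
  row 3: 3 empty cells -> not full
  row 4: 5 empty cells -> not full
  row 5: 1 empty cell -> not full
  row 6: 4 empty cells -> not full
  row 7: 4 empty cells -> not full
  row 8: 0 empty cells -> FULL (clear)
  row 9: 3 empty cells -> not full
Total rows cleared: 1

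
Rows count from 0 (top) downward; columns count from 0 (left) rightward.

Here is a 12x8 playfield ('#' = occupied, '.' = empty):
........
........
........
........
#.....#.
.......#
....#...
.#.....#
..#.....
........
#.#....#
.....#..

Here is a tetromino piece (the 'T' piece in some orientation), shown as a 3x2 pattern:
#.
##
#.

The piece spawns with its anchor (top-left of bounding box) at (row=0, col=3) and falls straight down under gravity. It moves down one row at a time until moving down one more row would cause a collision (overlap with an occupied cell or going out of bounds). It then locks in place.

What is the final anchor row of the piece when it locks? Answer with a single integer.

Answer: 4

Derivation:
Spawn at (row=0, col=3). Try each row:
  row 0: fits
  row 1: fits
  row 2: fits
  row 3: fits
  row 4: fits
  row 5: blocked -> lock at row 4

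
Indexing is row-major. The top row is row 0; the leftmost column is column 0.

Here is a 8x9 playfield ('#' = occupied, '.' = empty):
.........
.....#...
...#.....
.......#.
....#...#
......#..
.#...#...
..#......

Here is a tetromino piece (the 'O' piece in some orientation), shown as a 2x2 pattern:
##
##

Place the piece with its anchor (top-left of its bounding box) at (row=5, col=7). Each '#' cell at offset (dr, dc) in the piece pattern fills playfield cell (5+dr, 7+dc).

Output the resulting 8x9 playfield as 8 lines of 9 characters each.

Answer: .........
.....#...
...#.....
.......#.
....#...#
......###
.#...#.##
..#......

Derivation:
Fill (5+0,7+0) = (5,7)
Fill (5+0,7+1) = (5,8)
Fill (5+1,7+0) = (6,7)
Fill (5+1,7+1) = (6,8)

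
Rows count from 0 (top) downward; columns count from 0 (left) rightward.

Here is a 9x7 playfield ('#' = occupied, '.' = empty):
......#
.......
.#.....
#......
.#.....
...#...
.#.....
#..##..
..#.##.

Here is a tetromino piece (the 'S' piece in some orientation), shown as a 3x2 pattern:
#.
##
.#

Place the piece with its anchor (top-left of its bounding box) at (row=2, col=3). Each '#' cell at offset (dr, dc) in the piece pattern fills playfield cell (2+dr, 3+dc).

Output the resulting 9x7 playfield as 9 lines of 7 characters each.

Answer: ......#
.......
.#.#...
#..##..
.#..#..
...#...
.#.....
#..##..
..#.##.

Derivation:
Fill (2+0,3+0) = (2,3)
Fill (2+1,3+0) = (3,3)
Fill (2+1,3+1) = (3,4)
Fill (2+2,3+1) = (4,4)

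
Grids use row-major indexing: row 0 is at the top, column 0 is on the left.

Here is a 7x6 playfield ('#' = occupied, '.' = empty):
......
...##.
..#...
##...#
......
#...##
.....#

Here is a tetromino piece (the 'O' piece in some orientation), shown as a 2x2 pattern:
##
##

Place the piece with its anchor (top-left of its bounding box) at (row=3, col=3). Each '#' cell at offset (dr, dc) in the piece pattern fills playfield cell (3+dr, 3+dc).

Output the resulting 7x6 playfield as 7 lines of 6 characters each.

Answer: ......
...##.
..#...
##.###
...##.
#...##
.....#

Derivation:
Fill (3+0,3+0) = (3,3)
Fill (3+0,3+1) = (3,4)
Fill (3+1,3+0) = (4,3)
Fill (3+1,3+1) = (4,4)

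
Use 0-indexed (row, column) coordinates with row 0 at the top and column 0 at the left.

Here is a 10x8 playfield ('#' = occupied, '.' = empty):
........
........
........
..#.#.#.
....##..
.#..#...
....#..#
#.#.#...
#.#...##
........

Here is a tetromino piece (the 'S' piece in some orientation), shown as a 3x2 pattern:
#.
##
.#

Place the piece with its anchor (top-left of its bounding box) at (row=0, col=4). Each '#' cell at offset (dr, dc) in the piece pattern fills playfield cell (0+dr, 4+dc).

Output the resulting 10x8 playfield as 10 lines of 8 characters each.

Answer: ....#...
....##..
.....#..
..#.#.#.
....##..
.#..#...
....#..#
#.#.#...
#.#...##
........

Derivation:
Fill (0+0,4+0) = (0,4)
Fill (0+1,4+0) = (1,4)
Fill (0+1,4+1) = (1,5)
Fill (0+2,4+1) = (2,5)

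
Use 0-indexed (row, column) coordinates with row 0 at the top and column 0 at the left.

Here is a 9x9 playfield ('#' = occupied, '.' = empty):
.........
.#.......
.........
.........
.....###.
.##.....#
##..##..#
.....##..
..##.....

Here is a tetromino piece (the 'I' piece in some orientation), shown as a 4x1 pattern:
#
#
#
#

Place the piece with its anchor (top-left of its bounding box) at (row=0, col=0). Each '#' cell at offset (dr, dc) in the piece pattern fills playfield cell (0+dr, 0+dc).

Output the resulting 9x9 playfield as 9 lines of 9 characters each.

Fill (0+0,0+0) = (0,0)
Fill (0+1,0+0) = (1,0)
Fill (0+2,0+0) = (2,0)
Fill (0+3,0+0) = (3,0)

Answer: #........
##.......
#........
#........
.....###.
.##.....#
##..##..#
.....##..
..##.....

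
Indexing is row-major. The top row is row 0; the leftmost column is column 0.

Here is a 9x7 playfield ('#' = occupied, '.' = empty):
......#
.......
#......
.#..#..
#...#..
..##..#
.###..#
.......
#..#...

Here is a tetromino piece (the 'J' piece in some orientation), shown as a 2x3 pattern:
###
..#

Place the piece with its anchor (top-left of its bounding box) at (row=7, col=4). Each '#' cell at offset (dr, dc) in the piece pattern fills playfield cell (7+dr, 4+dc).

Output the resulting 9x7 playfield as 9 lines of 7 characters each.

Fill (7+0,4+0) = (7,4)
Fill (7+0,4+1) = (7,5)
Fill (7+0,4+2) = (7,6)
Fill (7+1,4+2) = (8,6)

Answer: ......#
.......
#......
.#..#..
#...#..
..##..#
.###..#
....###
#..#..#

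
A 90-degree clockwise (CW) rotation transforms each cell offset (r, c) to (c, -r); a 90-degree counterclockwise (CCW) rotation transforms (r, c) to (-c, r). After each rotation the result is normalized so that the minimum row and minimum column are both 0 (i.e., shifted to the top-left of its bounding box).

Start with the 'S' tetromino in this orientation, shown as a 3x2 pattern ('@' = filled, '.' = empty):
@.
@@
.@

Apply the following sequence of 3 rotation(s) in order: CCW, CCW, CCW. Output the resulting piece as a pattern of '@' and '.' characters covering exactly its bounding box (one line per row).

Answer: .@@
@@.

Derivation:
Start:
@.
@@
.@
After rotation 1 (CCW):
.@@
@@.
After rotation 2 (CCW):
@.
@@
.@
After rotation 3 (CCW):
.@@
@@.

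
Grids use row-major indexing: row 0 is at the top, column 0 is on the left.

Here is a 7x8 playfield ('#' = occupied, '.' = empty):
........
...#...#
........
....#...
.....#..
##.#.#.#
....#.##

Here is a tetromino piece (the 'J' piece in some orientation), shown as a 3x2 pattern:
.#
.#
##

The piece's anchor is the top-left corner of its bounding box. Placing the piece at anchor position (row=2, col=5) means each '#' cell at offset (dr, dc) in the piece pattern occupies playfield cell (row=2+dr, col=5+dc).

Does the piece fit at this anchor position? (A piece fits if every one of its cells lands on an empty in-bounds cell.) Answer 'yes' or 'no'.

Answer: no

Derivation:
Check each piece cell at anchor (2, 5):
  offset (0,1) -> (2,6): empty -> OK
  offset (1,1) -> (3,6): empty -> OK
  offset (2,0) -> (4,5): occupied ('#') -> FAIL
  offset (2,1) -> (4,6): empty -> OK
All cells valid: no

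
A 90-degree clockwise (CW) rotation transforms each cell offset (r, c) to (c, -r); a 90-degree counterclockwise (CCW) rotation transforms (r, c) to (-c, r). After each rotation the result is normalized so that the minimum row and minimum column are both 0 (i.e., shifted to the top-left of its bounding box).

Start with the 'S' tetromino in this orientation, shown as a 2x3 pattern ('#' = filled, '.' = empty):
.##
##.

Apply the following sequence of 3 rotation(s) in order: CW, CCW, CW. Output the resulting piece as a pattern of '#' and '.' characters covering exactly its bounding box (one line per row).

Start:
.##
##.
After rotation 1 (CW):
#.
##
.#
After rotation 2 (CCW):
.##
##.
After rotation 3 (CW):
#.
##
.#

Answer: #.
##
.#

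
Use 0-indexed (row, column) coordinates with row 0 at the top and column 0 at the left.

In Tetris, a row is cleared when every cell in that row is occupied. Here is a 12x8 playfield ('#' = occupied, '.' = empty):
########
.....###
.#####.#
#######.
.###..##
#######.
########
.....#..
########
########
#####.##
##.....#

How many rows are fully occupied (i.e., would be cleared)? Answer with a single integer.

Answer: 4

Derivation:
Check each row:
  row 0: 0 empty cells -> FULL (clear)
  row 1: 5 empty cells -> not full
  row 2: 2 empty cells -> not full
  row 3: 1 empty cell -> not full
  row 4: 3 empty cells -> not full
  row 5: 1 empty cell -> not full
  row 6: 0 empty cells -> FULL (clear)
  row 7: 7 empty cells -> not full
  row 8: 0 empty cells -> FULL (clear)
  row 9: 0 empty cells -> FULL (clear)
  row 10: 1 empty cell -> not full
  row 11: 5 empty cells -> not full
Total rows cleared: 4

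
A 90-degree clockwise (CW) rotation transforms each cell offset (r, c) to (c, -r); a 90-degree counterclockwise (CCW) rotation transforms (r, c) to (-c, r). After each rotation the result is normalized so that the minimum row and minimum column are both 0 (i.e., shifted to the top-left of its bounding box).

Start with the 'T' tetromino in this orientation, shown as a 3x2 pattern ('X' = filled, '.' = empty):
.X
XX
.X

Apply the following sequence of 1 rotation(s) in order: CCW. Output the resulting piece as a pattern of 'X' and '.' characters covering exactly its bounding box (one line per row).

Answer: XXX
.X.

Derivation:
Start:
.X
XX
.X
After rotation 1 (CCW):
XXX
.X.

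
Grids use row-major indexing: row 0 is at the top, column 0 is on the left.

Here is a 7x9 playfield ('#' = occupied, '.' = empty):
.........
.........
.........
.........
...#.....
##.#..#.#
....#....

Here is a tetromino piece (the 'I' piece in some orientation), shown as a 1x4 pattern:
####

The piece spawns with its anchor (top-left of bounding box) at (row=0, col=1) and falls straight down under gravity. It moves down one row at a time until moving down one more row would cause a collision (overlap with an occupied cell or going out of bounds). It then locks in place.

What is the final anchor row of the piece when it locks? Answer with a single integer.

Answer: 3

Derivation:
Spawn at (row=0, col=1). Try each row:
  row 0: fits
  row 1: fits
  row 2: fits
  row 3: fits
  row 4: blocked -> lock at row 3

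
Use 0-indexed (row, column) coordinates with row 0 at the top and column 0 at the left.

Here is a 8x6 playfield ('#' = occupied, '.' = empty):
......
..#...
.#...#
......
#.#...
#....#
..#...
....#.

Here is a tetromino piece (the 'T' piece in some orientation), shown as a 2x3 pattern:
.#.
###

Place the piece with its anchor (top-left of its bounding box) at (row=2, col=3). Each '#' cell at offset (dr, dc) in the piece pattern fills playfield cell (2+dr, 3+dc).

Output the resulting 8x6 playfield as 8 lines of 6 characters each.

Answer: ......
..#...
.#..##
...###
#.#...
#....#
..#...
....#.

Derivation:
Fill (2+0,3+1) = (2,4)
Fill (2+1,3+0) = (3,3)
Fill (2+1,3+1) = (3,4)
Fill (2+1,3+2) = (3,5)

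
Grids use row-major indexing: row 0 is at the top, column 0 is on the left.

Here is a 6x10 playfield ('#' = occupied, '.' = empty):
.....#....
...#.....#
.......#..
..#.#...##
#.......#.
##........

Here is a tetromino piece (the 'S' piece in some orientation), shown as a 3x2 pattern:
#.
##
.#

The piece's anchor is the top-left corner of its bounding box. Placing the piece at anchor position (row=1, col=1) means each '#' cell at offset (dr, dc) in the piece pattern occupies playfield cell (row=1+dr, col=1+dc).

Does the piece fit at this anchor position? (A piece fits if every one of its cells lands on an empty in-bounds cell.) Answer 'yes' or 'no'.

Answer: no

Derivation:
Check each piece cell at anchor (1, 1):
  offset (0,0) -> (1,1): empty -> OK
  offset (1,0) -> (2,1): empty -> OK
  offset (1,1) -> (2,2): empty -> OK
  offset (2,1) -> (3,2): occupied ('#') -> FAIL
All cells valid: no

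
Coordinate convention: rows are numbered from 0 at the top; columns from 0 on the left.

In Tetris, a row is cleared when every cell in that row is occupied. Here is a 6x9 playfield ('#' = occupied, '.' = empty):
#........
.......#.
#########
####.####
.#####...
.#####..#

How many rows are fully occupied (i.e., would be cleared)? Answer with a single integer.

Answer: 1

Derivation:
Check each row:
  row 0: 8 empty cells -> not full
  row 1: 8 empty cells -> not full
  row 2: 0 empty cells -> FULL (clear)
  row 3: 1 empty cell -> not full
  row 4: 4 empty cells -> not full
  row 5: 3 empty cells -> not full
Total rows cleared: 1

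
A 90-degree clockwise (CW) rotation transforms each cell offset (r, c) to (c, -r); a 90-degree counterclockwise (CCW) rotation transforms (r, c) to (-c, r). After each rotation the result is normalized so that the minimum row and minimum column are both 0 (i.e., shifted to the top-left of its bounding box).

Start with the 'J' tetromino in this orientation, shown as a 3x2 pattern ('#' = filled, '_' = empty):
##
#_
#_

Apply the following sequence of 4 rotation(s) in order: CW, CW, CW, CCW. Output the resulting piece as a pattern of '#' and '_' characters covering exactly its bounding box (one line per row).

Answer: _#
_#
##

Derivation:
Start:
##
#_
#_
After rotation 1 (CW):
###
__#
After rotation 2 (CW):
_#
_#
##
After rotation 3 (CW):
#__
###
After rotation 4 (CCW):
_#
_#
##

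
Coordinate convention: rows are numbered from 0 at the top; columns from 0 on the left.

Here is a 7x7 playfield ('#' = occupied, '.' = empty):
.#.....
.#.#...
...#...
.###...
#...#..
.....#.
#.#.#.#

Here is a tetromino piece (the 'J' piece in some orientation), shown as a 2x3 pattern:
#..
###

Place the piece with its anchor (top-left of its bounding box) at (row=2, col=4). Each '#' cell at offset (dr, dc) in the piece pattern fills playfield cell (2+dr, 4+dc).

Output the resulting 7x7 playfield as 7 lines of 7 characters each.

Fill (2+0,4+0) = (2,4)
Fill (2+1,4+0) = (3,4)
Fill (2+1,4+1) = (3,5)
Fill (2+1,4+2) = (3,6)

Answer: .#.....
.#.#...
...##..
.######
#...#..
.....#.
#.#.#.#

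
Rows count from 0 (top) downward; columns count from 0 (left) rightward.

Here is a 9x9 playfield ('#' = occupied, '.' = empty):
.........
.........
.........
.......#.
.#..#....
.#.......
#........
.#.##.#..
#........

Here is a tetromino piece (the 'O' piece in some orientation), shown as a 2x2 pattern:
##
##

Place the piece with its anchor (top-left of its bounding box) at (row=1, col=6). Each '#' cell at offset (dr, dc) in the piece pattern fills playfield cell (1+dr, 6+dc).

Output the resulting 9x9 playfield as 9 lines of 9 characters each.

Answer: .........
......##.
......##.
.......#.
.#..#....
.#.......
#........
.#.##.#..
#........

Derivation:
Fill (1+0,6+0) = (1,6)
Fill (1+0,6+1) = (1,7)
Fill (1+1,6+0) = (2,6)
Fill (1+1,6+1) = (2,7)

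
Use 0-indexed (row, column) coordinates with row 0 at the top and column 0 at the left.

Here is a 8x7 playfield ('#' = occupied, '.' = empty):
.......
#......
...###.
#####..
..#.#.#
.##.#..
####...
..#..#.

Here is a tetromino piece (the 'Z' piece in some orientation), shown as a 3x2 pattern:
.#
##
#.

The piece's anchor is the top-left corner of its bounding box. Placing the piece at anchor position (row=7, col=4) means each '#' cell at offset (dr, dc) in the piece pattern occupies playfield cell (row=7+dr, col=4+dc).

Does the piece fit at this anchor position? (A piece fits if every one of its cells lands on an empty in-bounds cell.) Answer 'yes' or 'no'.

Check each piece cell at anchor (7, 4):
  offset (0,1) -> (7,5): occupied ('#') -> FAIL
  offset (1,0) -> (8,4): out of bounds -> FAIL
  offset (1,1) -> (8,5): out of bounds -> FAIL
  offset (2,0) -> (9,4): out of bounds -> FAIL
All cells valid: no

Answer: no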